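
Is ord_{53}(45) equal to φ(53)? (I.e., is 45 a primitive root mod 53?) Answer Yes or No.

φ(53) = 53 − 1 = 52 = 2^2 · 13.
An element g generates (Z/53Z)^× iff g^(52/q) ≢ 1 (mod 53) for each prime q ∈ {2, 13}.
45^26 ≡ 52 (mod 53)  [q = 2: ≢ 1 ✓]
45^4 ≡ 15 (mod 53)  [q = 13: ≢ 1 ✓]
None equal 1, so ord_53(45) = 52: 45 is a primitive root.

Yes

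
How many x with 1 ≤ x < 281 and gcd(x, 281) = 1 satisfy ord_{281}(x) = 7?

6

φ(281) = 281 − 1 = 280 = 2^3 · 5 · 7.
(Z/281Z)^× is cyclic (|G| = 280); a cyclic group of order m has exactly φ(d) elements of each order d | m, and none otherwise.
7 | 280, and φ(7) = 7 − 1 = 6.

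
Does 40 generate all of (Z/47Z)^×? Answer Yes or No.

Yes

φ(47) = 47 − 1 = 46 = 2 · 23.
An element g generates (Z/47Z)^× iff g^(46/q) ≢ 1 (mod 47) for each prime q ∈ {2, 23}.
40^23 ≡ 46 (mod 47)  [q = 2: ≢ 1 ✓]
40^2 ≡ 2 (mod 47)  [q = 23: ≢ 1 ✓]
None equal 1, so ord_47(40) = 46: 40 is a primitive root.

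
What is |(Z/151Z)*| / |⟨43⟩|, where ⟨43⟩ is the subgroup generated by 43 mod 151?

2

Since 43 ∈ (Z/151Z)^×, its order divides φ(151) = 151 − 1 = 150 = 2 · 3 · 5^2.
Divisors of 150: 1, 2, 3, 5, 6, 10, 15, 25, 30, 50, 75, 150.
Compute 43^d (mod 151) for the divisors d until we hit 1:
43^1 ≡ 43
43^2 ≡ 37
43^3 ≡ 81
43^5 ≡ 128
43^6 ≡ 68
43^10 ≡ 76
43^15 ≡ 64
43^25 ≡ 32
43^30 ≡ 19
43^50 ≡ 118
43^75 ≡ 1
The order of 43 is 75, so the subgroup it generates has 75 elements.
[(Z/151Z)^× : ⟨43⟩] = 150/75 = 2.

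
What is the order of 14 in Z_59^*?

58

The order of 14 must divide φ(59) = 59 − 1 = 58 = 2 · 29.
Divisors of 58: 1, 2, 29, 58.
Compute 14^d (mod 59) for the divisors d until we hit 1:
14^1 ≡ 14
14^2 ≡ 19
14^29 ≡ 58
14^58 ≡ 1
The smallest such exponent is 58, so the order of 14 is 58.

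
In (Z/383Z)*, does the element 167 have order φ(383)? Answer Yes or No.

φ(383) = 383 − 1 = 382 = 2 · 191.
167 is a primitive root mod 383 iff 167^(φ(383)/q) ≢ 1 for every prime q | φ(383), i.e. q ∈ {2, 191}.
167^191 ≡ 382 (mod 383)  [q = 2: ≢ 1 ✓]
167^2 ≡ 313 (mod 383)  [q = 191: ≢ 1 ✓]
Every test exponent gives a nontrivial residue, hence 167 generates the full group.

Yes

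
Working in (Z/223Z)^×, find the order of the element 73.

By Lagrange's theorem, ord_223(73) divides φ(223) = 223 − 1 = 222 = 2 · 3 · 37.
Divisors of 222: 1, 2, 3, 6, 37, 74, 111, 222.
Evaluate successive powers at the divisors of 222:
73^1 ≡ 73 (mod 223)
73^2 ≡ 200 (mod 223)
73^3 ≡ 105 (mod 223)
73^6 ≡ 98 (mod 223)
73^37 ≡ 183 (mod 223)
73^74 ≡ 39 (mod 223)
73^111 ≡ 1 (mod 223) ✓
So ord_223(73) = 111.

111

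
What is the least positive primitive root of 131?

φ(131) = 131 − 1 = 130 = 2 · 5 · 13.
Test candidates g = 2, 3, … against the prime factors q ∈ {2, 5, 13} of φ(131): g is a generator iff g^(130/q) ≢ 1 for every such q.
g = 2: 2^65 ≡ 130; 2^26 ≡ 53; 2^10 ≡ 107 — none is 1, so 2 is a primitive root.
Hence the least primitive root of 131 is 2.

2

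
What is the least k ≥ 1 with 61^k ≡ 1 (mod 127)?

ord(61) | φ(127) = 127 − 1 = 126 = 2 · 3^2 · 7.
Divisors of 126: 1, 2, 3, 6, 7, 9, 14, 18, 21, 42, 63, 126.
Evaluate successive powers at the divisors of 126:
61^1 ≡ 61 (mod 127)
61^2 ≡ 38 (mod 127)
61^3 ≡ 32 (mod 127)
61^6 ≡ 8 (mod 127)
61^7 ≡ 107 (mod 127)
61^9 ≡ 2 (mod 127)
61^14 ≡ 19 (mod 127)
61^18 ≡ 4 (mod 127)
61^21 ≡ 1 (mod 127) ✓
Therefore the multiplicative order of 61 modulo 127 is 21.

21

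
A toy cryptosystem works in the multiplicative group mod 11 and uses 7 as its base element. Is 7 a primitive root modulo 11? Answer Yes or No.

φ(11) = 11 − 1 = 10 = 2 · 5.
Test 7^(10/q) mod 11 for each prime factor q of 10:
7^5 ≡ 10 (mod 11)  [q = 2: ≢ 1 ✓]
7^2 ≡ 5 (mod 11)  [q = 5: ≢ 1 ✓]
None equal 1, so ord_11(7) = 10: 7 is a primitive root.

Yes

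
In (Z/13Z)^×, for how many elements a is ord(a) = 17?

0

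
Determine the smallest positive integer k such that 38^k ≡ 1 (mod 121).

55

Since 38 ∈ (Z/121Z)^×, its order divides φ(121) = φ(11^2) = 11·(11−1) = 110 = 2 · 5 · 11.
Divisors of 110: 1, 2, 5, 10, 11, 22, 55, 110.
Compute 38^d (mod 121) for the divisors d until we hit 1:
38^1 ≡ 38 (mod 121)
38^2 ≡ 113 (mod 121)
38^5 ≡ 12 (mod 121)
38^10 ≡ 23 (mod 121)
38^11 ≡ 27 (mod 121)
38^22 ≡ 3 (mod 121)
38^55 ≡ 1 (mod 121) ✓
Therefore the multiplicative order of 38 modulo 121 is 55.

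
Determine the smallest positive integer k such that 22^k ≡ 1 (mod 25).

20

ord(22) | φ(25) = φ(5^2) = 5·(5−1) = 20 = 2^2 · 5.
Divisors of 20: 1, 2, 4, 5, 10, 20.
Test each divisor d:
22^1 ≡ 22
22^2 ≡ 9
22^4 ≡ 6
22^5 ≡ 7
22^10 ≡ 24
22^20 ≡ 1
The smallest such exponent is 20, so the order of 22 is 20.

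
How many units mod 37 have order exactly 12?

4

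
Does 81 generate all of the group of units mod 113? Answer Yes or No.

φ(113) = 113 − 1 = 112 = 2^4 · 7.
It suffices to check that the order of 81 is not a proper divisor of 112: compute 81^(112/q) for q ∈ {2, 7}.
81^56 ≡ 1 (mod 113)  [q = 2: ≡ 1 ✗]
81^16 ≡ 106 (mod 113)  [q = 7: ≢ 1 ✓]
81^56 ≡ 1 shows ord(81) | 56, strictly less than φ(113); not a primitive root.

No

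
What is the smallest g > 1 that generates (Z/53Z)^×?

2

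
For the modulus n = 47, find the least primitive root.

5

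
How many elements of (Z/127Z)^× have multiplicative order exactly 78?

φ(127) = 127 − 1 = 126 = 2 · 3^2 · 7.
In a cyclic group of order 126, there are φ(d) elements of order d for each divisor d of 126, and zero for non-divisors.
Since 78 ∤ 126, the count is 0.

0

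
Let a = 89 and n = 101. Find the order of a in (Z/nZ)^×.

Since 89 ∈ (Z/101Z)^×, its order divides φ(101) = 101 − 1 = 100 = 2^2 · 5^2.
Divisors of 100: 1, 2, 4, 5, 10, 20, 25, 50, 100.
Evaluate successive powers at the divisors of 100:
89^1 ≡ 89
89^2 ≡ 43
89^4 ≡ 31
89^5 ≡ 32
89^10 ≡ 14
89^20 ≡ 95
89^25 ≡ 10
89^50 ≡ 100
89^100 ≡ 1
So ord_101(89) = 100.

100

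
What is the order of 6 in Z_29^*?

14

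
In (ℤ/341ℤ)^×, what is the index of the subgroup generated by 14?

The order of 14 must divide φ(341) = φ(11·31) = (11−1)·(31−1) = 10·30 = 300 = 2^2 · 3 · 5^2.
Divisors of 300: 1, 2, 3, 4, 5, 6, 10, 12, 15, 20, 25, 30, 50, 60, 75, 100, 150, 300.
Evaluate successive powers at the divisors of 300:
14^1 ≡ 14 (mod 341)
14^2 ≡ 196 (mod 341)
14^3 ≡ 16 (mod 341)
14^4 ≡ 224 (mod 341)
14^5 ≡ 67 (mod 341)
14^6 ≡ 256 (mod 341)
14^10 ≡ 56 (mod 341)
14^12 ≡ 64 (mod 341)
14^15 ≡ 1 (mod 341) ✓
The order of 14 is 15, so the subgroup it generates has 15 elements.
The index is φ(341) / ord(14) = 300 / 15 = 20.

20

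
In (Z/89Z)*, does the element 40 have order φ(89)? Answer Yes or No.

φ(89) = 89 − 1 = 88 = 2^3 · 11.
An element g generates (Z/89Z)^× iff g^(88/q) ≢ 1 (mod 89) for each prime q ∈ {2, 11}.
40^44 ≡ 1 (mod 89)  [q = 2: ≡ 1 ✗]
40^8 ≡ 16 (mod 89)  [q = 11: ≢ 1 ✓]
40^44 ≡ 1 shows ord(40) | 44, strictly less than φ(89); not a primitive root.

No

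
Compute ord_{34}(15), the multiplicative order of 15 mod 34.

8

ord(15) | φ(34) = φ(2)·φ(17) = 1·16 = 16 = 2^4.
Divisors of 16: 1, 2, 4, 8, 16.
Evaluate successive powers at the divisors of 16:
15^1 ≡ 15
15^2 ≡ 21
15^4 ≡ 33
15^8 ≡ 1
Hence ord(15) = 8.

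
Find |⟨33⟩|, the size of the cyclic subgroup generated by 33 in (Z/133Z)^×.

18

ord(33) | φ(133) = φ(7·19) = (7−1)·(19−1) = 6·18 = 108 = 2^2 · 3^3.
Divisors of 108: 1, 2, 3, 4, 6, 9, 12, 18, 27, 36, 54, 108.
Check 33^d mod 133 for each divisor in increasing order:
33^1 ≡ 33
33^2 ≡ 25
33^3 ≡ 27
33^4 ≡ 93
33^6 ≡ 64
33^9 ≡ 132
33^12 ≡ 106
33^18 ≡ 1
So ord_133(33) = 18.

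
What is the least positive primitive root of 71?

φ(71) = 71 − 1 = 70 = 2 · 5 · 7.
g is a primitive root iff g^(70/q) ≢ 1 (mod 71) for each prime q ∈ {2, 5, 7}.
g = 2: 2^35 ≡ 1 — hits 1, so not a primitive root.
g = 3: 3^35 ≡ 1 — hits 1, so not a primitive root.
g = 4: 4^35 ≡ 1 — hits 1, so not a primitive root.
g = 5: 5^35 ≡ 1 — hits 1, so not a primitive root.
g = 6: 6^35 ≡ 1 — hits 1, so not a primitive root.
g = 7: 7^35 ≡ 70; 7^14 ≡ 54; 7^10 ≡ 45 — none is 1, so 7 is a primitive root.
So 7 is the smallest generator of (Z/71Z)^×.

7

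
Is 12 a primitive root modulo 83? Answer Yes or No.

No

φ(83) = 83 − 1 = 82 = 2 · 41.
Test 12^(82/q) mod 83 for each prime factor q of 82:
12^41 ≡ 1 (mod 83)  [q = 2: ≡ 1 ✗]
12^2 ≡ 61 (mod 83)  [q = 41: ≢ 1 ✓]
Since 12^41 ≡ 1, the order of 12 divides 41 < 82, so 12 is not a primitive root.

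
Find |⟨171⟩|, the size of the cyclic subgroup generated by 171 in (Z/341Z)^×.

10

ord(171) | φ(341) = φ(11·31) = (11−1)·(31−1) = 10·30 = 300 = 2^2 · 3 · 5^2.
Divisors of 300: 1, 2, 3, 4, 5, 6, 10, 12, 15, 20, 25, 30, 50, 60, 75, 100, 150, 300.
Compute 171^d (mod 341) for the divisors d until we hit 1:
171^1 ≡ 171 (mod 341)
171^2 ≡ 256 (mod 341)
171^3 ≡ 128 (mod 341)
171^4 ≡ 64 (mod 341)
171^5 ≡ 32 (mod 341)
171^6 ≡ 16 (mod 341)
171^10 ≡ 1 (mod 341) ✓
So ord_341(171) = 10.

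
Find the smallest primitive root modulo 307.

5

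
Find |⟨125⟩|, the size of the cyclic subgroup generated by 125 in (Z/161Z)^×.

22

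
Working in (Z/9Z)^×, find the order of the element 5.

6

The order of 5 must divide φ(9) = φ(3^2) = 3·(3−1) = 6 = 2 · 3.
Divisors of 6: 1, 2, 3, 6.
Compute 5^d (mod 9) for the divisors d until we hit 1:
5^1 ≡ 5 (mod 9)
5^2 ≡ 7 (mod 9)
5^3 ≡ 8 (mod 9)
5^6 ≡ 1 (mod 9) ✓
Hence ord(5) = 6.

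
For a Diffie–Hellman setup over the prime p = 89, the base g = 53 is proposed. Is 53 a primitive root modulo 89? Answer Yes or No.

No

φ(89) = 89 − 1 = 88 = 2^3 · 11.
53 is a primitive root mod 89 iff 53^(φ(89)/q) ≢ 1 for every prime q | φ(89), i.e. q ∈ {2, 11}.
53^44 ≡ 1 (mod 89)  [q = 2: ≡ 1 ✗]
53^8 ≡ 64 (mod 89)  [q = 11: ≢ 1 ✓]
The check at q = 2 fails, so 53 generates a proper subgroup.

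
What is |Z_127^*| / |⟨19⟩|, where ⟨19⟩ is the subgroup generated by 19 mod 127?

42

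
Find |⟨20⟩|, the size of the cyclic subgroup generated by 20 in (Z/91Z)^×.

12

The order of 20 must divide φ(91) = φ(7·13) = (7−1)·(13−1) = 6·12 = 72 = 2^3 · 3^2.
Divisors of 72: 1, 2, 3, 4, 6, 8, 9, 12, 18, 24, 36, 72.
Evaluate successive powers at the divisors of 72:
20^1 ≡ 20 (mod 91)
20^2 ≡ 36 (mod 91)
20^3 ≡ 83 (mod 91)
20^4 ≡ 22 (mod 91)
20^6 ≡ 64 (mod 91)
20^8 ≡ 29 (mod 91)
20^9 ≡ 34 (mod 91)
20^12 ≡ 1 (mod 91) ✓
Hence ord(20) = 12.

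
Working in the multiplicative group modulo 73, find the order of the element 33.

The order of 33 must divide φ(73) = 73 − 1 = 72 = 2^3 · 3^2.
Divisors of 72: 1, 2, 3, 4, 6, 8, 9, 12, 18, 24, 36, 72.
Evaluate successive powers at the divisors of 72:
33^1 ≡ 33 (mod 73)
33^2 ≡ 67 (mod 73)
33^3 ≡ 21 (mod 73)
33^4 ≡ 36 (mod 73)
33^6 ≡ 3 (mod 73)
33^8 ≡ 55 (mod 73)
33^9 ≡ 63 (mod 73)
33^12 ≡ 9 (mod 73)
33^18 ≡ 27 (mod 73)
33^24 ≡ 8 (mod 73)
33^36 ≡ 72 (mod 73)
33^72 ≡ 1 (mod 73) ✓
Hence ord(33) = 72.

72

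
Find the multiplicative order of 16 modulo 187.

By Lagrange's theorem, ord_187(16) divides φ(187) = φ(11·17) = (11−1)·(17−1) = 10·16 = 160 = 2^5 · 5.
Divisors of 160: 1, 2, 4, 5, 8, 10, 16, 20, 32, 40, 80, 160.
Evaluate successive powers at the divisors of 160:
16^1 ≡ 16 (mod 187)
16^2 ≡ 69 (mod 187)
16^4 ≡ 86 (mod 187)
16^5 ≡ 67 (mod 187)
16^8 ≡ 103 (mod 187)
16^10 ≡ 1 (mod 187) ✓
The smallest such exponent is 10, so the order of 16 is 10.

10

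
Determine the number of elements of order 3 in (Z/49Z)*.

2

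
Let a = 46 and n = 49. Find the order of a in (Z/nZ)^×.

21

By Lagrange's theorem, ord_49(46) divides φ(49) = φ(7^2) = 7·(7−1) = 42 = 2 · 3 · 7.
Divisors of 42: 1, 2, 3, 6, 7, 14, 21, 42.
Test each divisor d:
46^1 ≡ 46
46^2 ≡ 9
46^3 ≡ 22
46^6 ≡ 43
46^7 ≡ 18
46^14 ≡ 30
46^21 ≡ 1
Hence ord(46) = 21.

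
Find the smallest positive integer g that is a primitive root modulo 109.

6

φ(109) = 109 − 1 = 108 = 2^2 · 3^3.
Test candidates g = 2, 3, … against the prime factors q ∈ {2, 3} of φ(109): g is a generator iff g^(108/q) ≢ 1 for every such q.
g = 2: 2^54 ≡ 108; 2^36 ≡ 1 — hits 1, so not a primitive root.
g = 3: 3^54 ≡ 1 — hits 1, so not a primitive root.
g = 4: 4^54 ≡ 1 — hits 1, so not a primitive root.
g = 5: 5^54 ≡ 1 — hits 1, so not a primitive root.
g = 6: 6^54 ≡ 108; 6^36 ≡ 63 — none is 1, so 6 is a primitive root.
The smallest primitive root modulo 109 is 6.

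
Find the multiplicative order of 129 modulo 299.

The order of 129 must divide φ(299) = φ(13·23) = (13−1)·(23−1) = 12·22 = 264 = 2^3 · 3 · 11.
Divisors of 264: 1, 2, 3, 4, 6, 8, 11, 12, 22, 24, 33, 44, 66, 88, 132, 264.
Test each divisor d:
129^1 ≡ 129 (mod 299)
129^2 ≡ 196 (mod 299)
129^3 ≡ 168 (mod 299)
129^4 ≡ 144 (mod 299)
129^6 ≡ 118 (mod 299)
129^8 ≡ 105 (mod 299)
129^11 ≡ 298 (mod 299)
129^12 ≡ 170 (mod 299)
129^22 ≡ 1 (mod 299) ✓
So ord_299(129) = 22.

22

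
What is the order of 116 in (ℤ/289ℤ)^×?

272

Since 116 ∈ (Z/289Z)^×, its order divides φ(289) = φ(17^2) = 17·(17−1) = 272 = 2^4 · 17.
Divisors of 272: 1, 2, 4, 8, 16, 17, 34, 68, 136, 272.
Evaluate successive powers at the divisors of 272:
116^1 ≡ 116 (mod 289)
116^2 ≡ 162 (mod 289)
116^4 ≡ 234 (mod 289)
116^8 ≡ 135 (mod 289)
116^16 ≡ 18 (mod 289)
116^17 ≡ 65 (mod 289)
116^34 ≡ 179 (mod 289)
116^68 ≡ 251 (mod 289)
116^136 ≡ 288 (mod 289)
116^272 ≡ 1 (mod 289) ✓
Hence ord(116) = 272.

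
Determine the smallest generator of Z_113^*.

φ(113) = 113 − 1 = 112 = 2^4 · 7.
Test candidates g = 2, 3, … against the prime factors q ∈ {2, 7} of φ(113): g is a generator iff g^(112/q) ≢ 1 for every such q.
g = 2: 2^56 ≡ 1 — hits 1, so not a primitive root.
g = 3: 3^56 ≡ 112; 3^16 ≡ 49 — none is 1, so 3 is a primitive root.
The smallest primitive root modulo 113 is 3.

3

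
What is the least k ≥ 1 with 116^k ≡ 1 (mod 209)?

By Lagrange's theorem, ord_209(116) divides φ(209) = φ(11·19) = (11−1)·(19−1) = 10·18 = 180 = 2^2 · 3^2 · 5.
Divisors of 180: 1, 2, 3, 4, 5, 6, 9, 10, 12, 15, 18, 20, 30, 36, 45, 60, 90, 180.
Compute 116^d (mod 209) for the divisors d until we hit 1:
116^1 ≡ 116 (mod 209)
116^2 ≡ 80 (mod 209)
116^3 ≡ 84 (mod 209)
116^4 ≡ 130 (mod 209)
116^5 ≡ 32 (mod 209)
116^6 ≡ 159 (mod 209)
116^9 ≡ 189 (mod 209)
116^10 ≡ 188 (mod 209)
116^12 ≡ 201 (mod 209)
116^15 ≡ 164 (mod 209)
116^18 ≡ 191 (mod 209)
116^20 ≡ 23 (mod 209)
116^30 ≡ 144 (mod 209)
116^36 ≡ 115 (mod 209)
116^45 ≡ 208 (mod 209)
116^60 ≡ 45 (mod 209)
116^90 ≡ 1 (mod 209) ✓
The smallest such exponent is 90, so the order of 116 is 90.

90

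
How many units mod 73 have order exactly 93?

0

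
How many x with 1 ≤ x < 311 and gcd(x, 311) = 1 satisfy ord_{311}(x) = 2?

1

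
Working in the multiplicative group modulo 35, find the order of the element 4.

6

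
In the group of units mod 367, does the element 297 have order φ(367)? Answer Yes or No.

No

φ(367) = 367 − 1 = 366 = 2 · 3 · 61.
Test 297^(366/q) mod 367 for each prime factor q of 366:
297^183 ≡ 1 (mod 367)  [q = 2: ≡ 1 ✗]
297^122 ≡ 283 (mod 367)  [q = 3: ≢ 1 ✓]
297^6 ≡ 106 (mod 367)  [q = 61: ≢ 1 ✓]
The check at q = 2 fails, so 297 generates a proper subgroup.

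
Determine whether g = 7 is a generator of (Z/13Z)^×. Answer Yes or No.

Yes

φ(13) = 13 − 1 = 12 = 2^2 · 3.
An element g generates (Z/13Z)^× iff g^(12/q) ≢ 1 (mod 13) for each prime q ∈ {2, 3}.
7^6 ≡ 12 (mod 13)  [q = 2: ≢ 1 ✓]
7^4 ≡ 9 (mod 13)  [q = 3: ≢ 1 ✓]
All checks pass, so 7 has order 12 and is a primitive root modulo 13.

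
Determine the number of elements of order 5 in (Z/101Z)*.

φ(101) = 101 − 1 = 100 = 2^2 · 5^2.
In a cyclic group of order 100, there are φ(d) elements of order d for each divisor d of 100, and zero for non-divisors.
5 | 100, and φ(5) = 5 − 1 = 4.

4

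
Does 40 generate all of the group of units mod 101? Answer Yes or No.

Yes

φ(101) = 101 − 1 = 100 = 2^2 · 5^2.
An element g generates (Z/101Z)^× iff g^(100/q) ≢ 1 (mod 101) for each prime q ∈ {2, 5}.
40^50 ≡ 100 (mod 101)  [q = 2: ≢ 1 ✓]
40^20 ≡ 36 (mod 101)  [q = 5: ≢ 1 ✓]
Every test exponent gives a nontrivial residue, hence 40 generates the full group.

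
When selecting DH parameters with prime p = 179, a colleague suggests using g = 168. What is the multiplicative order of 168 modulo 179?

The order of 168 must divide φ(179) = 179 − 1 = 178 = 2 · 89.
Divisors of 178: 1, 2, 89, 178.
Evaluate successive powers at the divisors of 178:
168^1 ≡ 168 (mod 179)
168^2 ≡ 121 (mod 179)
168^89 ≡ 1 (mod 179) ✓
Therefore the multiplicative order of 168 modulo 179 is 89.

89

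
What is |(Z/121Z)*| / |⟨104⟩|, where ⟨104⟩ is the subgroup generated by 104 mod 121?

Since 104 ∈ (Z/121Z)^×, its order divides φ(121) = φ(11^2) = 11·(11−1) = 110 = 2 · 5 · 11.
Divisors of 110: 1, 2, 5, 10, 11, 22, 55, 110.
Compute 104^d (mod 121) for the divisors d until we hit 1:
104^1 ≡ 104 (mod 121)
104^2 ≡ 47 (mod 121)
104^5 ≡ 78 (mod 121)
104^10 ≡ 34 (mod 121)
104^11 ≡ 27 (mod 121)
104^22 ≡ 3 (mod 121)
104^55 ≡ 1 (mod 121) ✓
So ord_121(104) = 55, hence |⟨104⟩| = 55.
Index = |(Z/121Z)^×| / |⟨104⟩| = 110 / 55 = 2.

2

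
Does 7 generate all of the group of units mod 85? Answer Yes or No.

No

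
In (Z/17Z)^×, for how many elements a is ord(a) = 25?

0

φ(17) = 17 − 1 = 16 = 2^4.
In a cyclic group of order 16, there are φ(d) elements of order d for each divisor d of 16, and zero for non-divisors.
Since 25 ∤ 16, the count is 0.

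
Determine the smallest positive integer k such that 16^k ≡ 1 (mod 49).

21

Since 16 ∈ (Z/49Z)^×, its order divides φ(49) = φ(7^2) = 7·(7−1) = 42 = 2 · 3 · 7.
Divisors of 42: 1, 2, 3, 6, 7, 14, 21, 42.
Test each divisor d:
16^1 ≡ 16
16^2 ≡ 11
16^3 ≡ 29
16^6 ≡ 8
16^7 ≡ 30
16^14 ≡ 18
16^21 ≡ 1
Hence ord(16) = 21.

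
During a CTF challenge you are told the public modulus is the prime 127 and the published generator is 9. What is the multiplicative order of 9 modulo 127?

63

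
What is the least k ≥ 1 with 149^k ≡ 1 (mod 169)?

Since 149 ∈ (Z/169Z)^×, its order divides φ(169) = φ(13^2) = 13·(13−1) = 156 = 2^2 · 3 · 13.
Divisors of 156: 1, 2, 3, 4, 6, 12, 13, 26, 39, 52, 78, 156.
Test each divisor d:
149^1 ≡ 149 (mod 169)
149^2 ≡ 62 (mod 169)
149^3 ≡ 112 (mod 169)
149^4 ≡ 126 (mod 169)
149^6 ≡ 38 (mod 169)
149^12 ≡ 92 (mod 169)
149^13 ≡ 19 (mod 169)
149^26 ≡ 23 (mod 169)
149^39 ≡ 99 (mod 169)
149^52 ≡ 22 (mod 169)
149^78 ≡ 168 (mod 169)
149^156 ≡ 1 (mod 169) ✓
So ord_169(149) = 156.

156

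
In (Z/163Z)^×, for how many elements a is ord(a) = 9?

φ(163) = 163 − 1 = 162 = 2 · 3^4.
(Z/163Z)^× is cyclic (|G| = 162); a cyclic group of order m has exactly φ(d) elements of each order d | m, and none otherwise.
9 = 3^2 divides 162, and φ(9) = 6.

6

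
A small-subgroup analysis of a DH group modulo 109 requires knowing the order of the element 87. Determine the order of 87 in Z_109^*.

54

Since 87 ∈ (Z/109Z)^×, its order divides φ(109) = 109 − 1 = 108 = 2^2 · 3^3.
Divisors of 108: 1, 2, 3, 4, 6, 9, 12, 18, 27, 36, 54, 108.
Test each divisor d:
87^1 ≡ 87 (mod 109)
87^2 ≡ 48 (mod 109)
87^3 ≡ 34 (mod 109)
87^4 ≡ 15 (mod 109)
87^6 ≡ 66 (mod 109)
87^9 ≡ 64 (mod 109)
87^12 ≡ 105 (mod 109)
87^18 ≡ 63 (mod 109)
87^27 ≡ 108 (mod 109)
87^36 ≡ 45 (mod 109)
87^54 ≡ 1 (mod 109) ✓
The smallest such exponent is 54, so the order of 87 is 54.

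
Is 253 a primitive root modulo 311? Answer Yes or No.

φ(311) = 311 − 1 = 310 = 2 · 5 · 31.
253 is a primitive root mod 311 iff 253^(φ(311)/q) ≢ 1 for every prime q | φ(311), i.e. q ∈ {2, 5, 31}.
253^155 ≡ 1 (mod 311)  [q = 2: ≡ 1 ✗]
253^62 ≡ 6 (mod 311)  [q = 5: ≢ 1 ✓]
253^10 ≡ 265 (mod 311)  [q = 31: ≢ 1 ✓]
253^155 ≡ 1 shows ord(253) | 155, strictly less than φ(311); not a primitive root.

No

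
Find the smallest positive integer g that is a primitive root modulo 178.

φ(178) = φ(2)·φ(89) = 1·88 = 88 = 2^3 · 11.
g is a primitive root iff g^(88/q) ≢ 1 (mod 178) for each prime q ∈ {2, 11}.
g = 2: gcd(2, 178) = 2 > 1, not a unit — skip.
g = 3: 3^44 ≡ 177; 3^8 ≡ 153 — none is 1, so 3 is a primitive root.
Hence the least primitive root of 178 is 3.

3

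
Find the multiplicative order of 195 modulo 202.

100

By Lagrange's theorem, ord_202(195) divides φ(202) = φ(2)·φ(101) = 1·100 = 100 = 2^2 · 5^2.
Divisors of 100: 1, 2, 4, 5, 10, 20, 25, 50, 100.
Evaluate successive powers at the divisors of 100:
195^1 ≡ 195 (mod 202)
195^2 ≡ 49 (mod 202)
195^4 ≡ 179 (mod 202)
195^5 ≡ 161 (mod 202)
195^10 ≡ 65 (mod 202)
195^20 ≡ 185 (mod 202)
195^25 ≡ 91 (mod 202)
195^50 ≡ 201 (mod 202)
195^100 ≡ 1 (mod 202) ✓
Therefore the multiplicative order of 195 modulo 202 is 100.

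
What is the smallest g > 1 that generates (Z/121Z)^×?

2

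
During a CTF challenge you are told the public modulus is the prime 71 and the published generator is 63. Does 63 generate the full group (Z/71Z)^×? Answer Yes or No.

Yes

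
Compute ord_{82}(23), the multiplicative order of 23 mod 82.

10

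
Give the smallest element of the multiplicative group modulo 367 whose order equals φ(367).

φ(367) = 367 − 1 = 366 = 2 · 3 · 61.
Test candidates g = 2, 3, … against the prime factors q ∈ {2, 3, 61} of φ(367): g is a generator iff g^(366/q) ≢ 1 for every such q.
g = 2: 2^183 ≡ 1 — hits 1, so not a primitive root.
g = 3: 3^183 ≡ 366; 3^122 ≡ 1 — hits 1, so not a primitive root.
g = 4: 4^183 ≡ 1 — hits 1, so not a primitive root.
g = 5: 5^183 ≡ 366; 5^122 ≡ 1 — hits 1, so not a primitive root.
g = 6: 6^183 ≡ 366; 6^122 ≡ 283; 6^6 ≡ 47 — none is 1, so 6 is a primitive root.
The smallest primitive root modulo 367 is 6.

6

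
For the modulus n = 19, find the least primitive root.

φ(19) = 19 − 1 = 18 = 2 · 3^2.
Test candidates g = 2, 3, … against the prime factors q ∈ {2, 3} of φ(19): g is a generator iff g^(18/q) ≢ 1 for every such q.
g = 2: 2^9 ≡ 18; 2^6 ≡ 7 — none is 1, so 2 is a primitive root.
The smallest primitive root modulo 19 is 2.

2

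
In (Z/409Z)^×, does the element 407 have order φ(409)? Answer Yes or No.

No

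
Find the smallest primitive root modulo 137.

3

φ(137) = 137 − 1 = 136 = 2^3 · 17.
g is a primitive root iff g^(136/q) ≢ 1 (mod 137) for each prime q ∈ {2, 17}.
g = 2: 2^68 ≡ 1 — hits 1, so not a primitive root.
g = 3: 3^68 ≡ 136; 3^8 ≡ 122 — none is 1, so 3 is a primitive root.
The smallest primitive root modulo 137 is 3.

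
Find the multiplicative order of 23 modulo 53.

ord(23) | φ(53) = 53 − 1 = 52 = 2^2 · 13.
Divisors of 52: 1, 2, 4, 13, 26, 52.
Evaluate successive powers at the divisors of 52:
23^1 ≡ 23 (mod 53)
23^2 ≡ 52 (mod 53)
23^4 ≡ 1 (mod 53) ✓
So ord_53(23) = 4.

4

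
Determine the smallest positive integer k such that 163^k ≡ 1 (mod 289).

ord(163) | φ(289) = φ(17^2) = 17·(17−1) = 272 = 2^4 · 17.
Divisors of 272: 1, 2, 4, 8, 16, 17, 34, 68, 136, 272.
Check 163^d mod 289 for each divisor in increasing order:
163^1 ≡ 163
163^2 ≡ 270
163^4 ≡ 72
163^8 ≡ 271
163^16 ≡ 35
163^17 ≡ 214
163^34 ≡ 134
163^68 ≡ 38
163^136 ≡ 288
163^272 ≡ 1
Hence ord(163) = 272.

272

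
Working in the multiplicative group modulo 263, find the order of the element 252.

The order of 252 must divide φ(263) = 263 − 1 = 262 = 2 · 131.
Divisors of 262: 1, 2, 131, 262.
Evaluate successive powers at the divisors of 262:
252^1 ≡ 252 (mod 263)
252^2 ≡ 121 (mod 263)
252^131 ≡ 262 (mod 263)
252^262 ≡ 1 (mod 263) ✓
Hence ord(252) = 262.

262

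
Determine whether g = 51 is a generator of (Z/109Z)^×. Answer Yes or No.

Yes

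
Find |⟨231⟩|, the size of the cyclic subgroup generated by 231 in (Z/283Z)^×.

282

The order of 231 must divide φ(283) = 283 − 1 = 282 = 2 · 3 · 47.
Divisors of 282: 1, 2, 3, 6, 47, 94, 141, 282.
Test each divisor d:
231^1 ≡ 231 (mod 283)
231^2 ≡ 157 (mod 283)
231^3 ≡ 43 (mod 283)
231^6 ≡ 151 (mod 283)
231^47 ≡ 45 (mod 283)
231^94 ≡ 44 (mod 283)
231^141 ≡ 282 (mod 283)
231^282 ≡ 1 (mod 283) ✓
Therefore the multiplicative order of 231 modulo 283 is 282.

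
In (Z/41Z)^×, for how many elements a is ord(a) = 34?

φ(41) = 41 − 1 = 40 = 2^3 · 5.
In a cyclic group of order 40, there are φ(d) elements of order d for each divisor d of 40, and zero for non-divisors.
34 does not divide 40, so no element of (Z/41Z)^× has order 34.

0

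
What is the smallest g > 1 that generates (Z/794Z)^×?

φ(794) = φ(2)·φ(397) = 1·396 = 396 = 2^2 · 3^2 · 11.
g is a primitive root iff g^(396/q) ≢ 1 (mod 794) for each prime q ∈ {2, 3, 11}.
g = 2: gcd(2, 794) = 2 > 1, not a unit — skip.
g = 3: 3^198 ≡ 1 — hits 1, so not a primitive root.
g = 4: gcd(4, 794) = 2 > 1, not a unit — skip.
g = 5: 5^198 ≡ 793; 5^132 ≡ 759; 5^36 ≡ 687 — none is 1, so 5 is a primitive root.
Hence the least primitive root of 794 is 5.

5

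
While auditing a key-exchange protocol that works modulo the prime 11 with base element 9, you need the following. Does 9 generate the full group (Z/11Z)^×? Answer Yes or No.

No

φ(11) = 11 − 1 = 10 = 2 · 5.
Test 9^(10/q) mod 11 for each prime factor q of 10:
9^5 ≡ 1 (mod 11)  [q = 2: ≡ 1 ✗]
9^2 ≡ 4 (mod 11)  [q = 5: ≢ 1 ✓]
The check at q = 2 fails, so 9 generates a proper subgroup.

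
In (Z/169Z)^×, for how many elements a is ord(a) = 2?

φ(169) = φ(13^2) = 13·(13−1) = 156 = 2^2 · 3 · 13.
Since (Z/169Z)^× is cyclic of order 156, the number of elements of order d is φ(d) when d | 156 and 0 otherwise.
2 | 156, and φ(2) = 2 − 1 = 1.

1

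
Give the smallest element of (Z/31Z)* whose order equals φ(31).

3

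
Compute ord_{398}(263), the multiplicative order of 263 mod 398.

33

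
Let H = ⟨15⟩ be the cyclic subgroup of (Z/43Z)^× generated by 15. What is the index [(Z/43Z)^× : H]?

The order of 15 must divide φ(43) = 43 − 1 = 42 = 2 · 3 · 7.
Divisors of 42: 1, 2, 3, 6, 7, 14, 21, 42.
Evaluate successive powers at the divisors of 42:
15^1 ≡ 15 (mod 43)
15^2 ≡ 10 (mod 43)
15^3 ≡ 21 (mod 43)
15^6 ≡ 11 (mod 43)
15^7 ≡ 36 (mod 43)
15^14 ≡ 6 (mod 43)
15^21 ≡ 1 (mod 43) ✓
The order of 15 is 21, so the subgroup it generates has 21 elements.
The index is φ(43) / ord(15) = 42 / 21 = 2.

2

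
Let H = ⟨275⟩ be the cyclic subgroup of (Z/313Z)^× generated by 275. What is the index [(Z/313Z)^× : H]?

Since 275 ∈ (Z/313Z)^×, its order divides φ(313) = 313 − 1 = 312 = 2^3 · 3 · 13.
Divisors of 312: 1, 2, 3, 4, 6, 8, 12, 13, 24, 26, 39, 52, 78, 104, 156, 312.
Check 275^d mod 313 for each divisor in increasing order:
275^1 ≡ 275 (mod 313)
275^2 ≡ 192 (mod 313)
275^3 ≡ 216 (mod 313)
275^4 ≡ 243 (mod 313)
275^6 ≡ 19 (mod 313)
275^8 ≡ 205 (mod 313)
275^12 ≡ 48 (mod 313)
275^13 ≡ 54 (mod 313)
275^24 ≡ 113 (mod 313)
275^26 ≡ 99 (mod 313)
275^39 ≡ 25 (mod 313)
275^52 ≡ 98 (mod 313)
275^78 ≡ 312 (mod 313)
275^104 ≡ 214 (mod 313)
275^156 ≡ 1 (mod 313) ✓
So ord_313(275) = 156, hence |⟨275⟩| = 156.
[(Z/313Z)^× : ⟨275⟩] = 312/156 = 2.

2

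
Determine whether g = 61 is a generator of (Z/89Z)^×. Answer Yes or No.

Yes

φ(89) = 89 − 1 = 88 = 2^3 · 11.
Test 61^(88/q) mod 89 for each prime factor q of 88:
61^44 ≡ 88 (mod 89)  [q = 2: ≢ 1 ✓]
61^8 ≡ 39 (mod 89)  [q = 11: ≢ 1 ✓]
Every test exponent gives a nontrivial residue, hence 61 generates the full group.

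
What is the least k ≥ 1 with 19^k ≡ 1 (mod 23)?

22

ord(19) | φ(23) = 23 − 1 = 22 = 2 · 11.
Divisors of 22: 1, 2, 11, 22.
Test each divisor d:
19^1 ≡ 19 (mod 23)
19^2 ≡ 16 (mod 23)
19^11 ≡ 22 (mod 23)
19^22 ≡ 1 (mod 23) ✓
Therefore the multiplicative order of 19 modulo 23 is 22.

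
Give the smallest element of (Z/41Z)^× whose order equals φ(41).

6

φ(41) = 41 − 1 = 40 = 2^3 · 5.
Test candidates g = 2, 3, … against the prime factors q ∈ {2, 5} of φ(41): g is a generator iff g^(40/q) ≢ 1 for every such q.
g = 2: 2^20 ≡ 1 — hits 1, so not a primitive root.
g = 3: 3^20 ≡ 40; 3^8 ≡ 1 — hits 1, so not a primitive root.
g = 4: 4^20 ≡ 1 — hits 1, so not a primitive root.
g = 5: 5^20 ≡ 1 — hits 1, so not a primitive root.
g = 6: 6^20 ≡ 40; 6^8 ≡ 10 — none is 1, so 6 is a primitive root.
Hence the least primitive root of 41 is 6.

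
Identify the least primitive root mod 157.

φ(157) = 157 − 1 = 156 = 2^2 · 3 · 13.
Test candidates g = 2, 3, … against the prime factors q ∈ {2, 3, 13} of φ(157): g is a generator iff g^(156/q) ≢ 1 for every such q.
g = 2: 2^78 ≡ 156; 2^52 ≡ 1 — hits 1, so not a primitive root.
g = 3: 3^78 ≡ 1 — hits 1, so not a primitive root.
g = 4: 4^78 ≡ 1 — hits 1, so not a primitive root.
g = 5: 5^78 ≡ 156; 5^52 ≡ 12; 5^12 ≡ 130 — none is 1, so 5 is a primitive root.
So 5 is the smallest generator of (Z/157Z)^×.

5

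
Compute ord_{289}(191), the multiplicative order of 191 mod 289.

The order of 191 must divide φ(289) = φ(17^2) = 17·(17−1) = 272 = 2^4 · 17.
Divisors of 272: 1, 2, 4, 8, 16, 17, 34, 68, 136, 272.
Check 191^d mod 289 for each divisor in increasing order:
191^1 ≡ 191 (mod 289)
191^2 ≡ 67 (mod 289)
191^4 ≡ 154 (mod 289)
191^8 ≡ 18 (mod 289)
191^16 ≡ 35 (mod 289)
191^17 ≡ 38 (mod 289)
191^34 ≡ 288 (mod 289)
191^68 ≡ 1 (mod 289) ✓
Therefore the multiplicative order of 191 modulo 289 is 68.

68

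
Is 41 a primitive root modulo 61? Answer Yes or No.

φ(61) = 61 − 1 = 60 = 2^2 · 3 · 5.
41 is a primitive root mod 61 iff 41^(φ(61)/q) ≢ 1 for every prime q | φ(61), i.e. q ∈ {2, 3, 5}.
41^30 ≡ 1 (mod 61)  [q = 2: ≡ 1 ✗]
41^20 ≡ 1 (mod 61)  [q = 3: ≡ 1 ✗]
41^12 ≡ 34 (mod 61)  [q = 5: ≢ 1 ✓]
Since 41^30 ≡ 1, the order of 41 divides 30 < 60, so 41 is not a primitive root.

No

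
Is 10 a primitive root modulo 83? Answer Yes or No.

No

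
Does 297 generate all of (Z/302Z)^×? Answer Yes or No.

Yes

φ(302) = φ(2)·φ(151) = 1·150 = 150 = 2 · 3 · 5^2.
An element g generates (Z/302Z)^× iff g^(150/q) ≢ 1 (mod 302) for each prime q ∈ {2, 3, 5}.
297^75 ≡ 301 (mod 302)  [q = 2: ≢ 1 ✓]
297^50 ≡ 183 (mod 302)  [q = 3: ≢ 1 ✓]
297^30 ≡ 159 (mod 302)  [q = 5: ≢ 1 ✓]
Every test exponent gives a nontrivial residue, hence 297 generates the full group.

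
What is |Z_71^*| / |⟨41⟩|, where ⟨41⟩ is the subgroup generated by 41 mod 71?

5

The order of 41 must divide φ(71) = 71 − 1 = 70 = 2 · 5 · 7.
Divisors of 70: 1, 2, 5, 7, 10, 14, 35, 70.
Check 41^d mod 71 for each divisor in increasing order:
41^1 ≡ 41 (mod 71)
41^2 ≡ 48 (mod 71)
41^5 ≡ 34 (mod 71)
41^7 ≡ 70 (mod 71)
41^10 ≡ 20 (mod 71)
41^14 ≡ 1 (mod 71) ✓
So ord_71(41) = 14, hence |⟨41⟩| = 14.
Index = |(Z/71Z)^×| / |⟨41⟩| = 70 / 14 = 5.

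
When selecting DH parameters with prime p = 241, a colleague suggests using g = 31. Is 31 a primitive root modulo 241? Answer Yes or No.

Yes

φ(241) = 241 − 1 = 240 = 2^4 · 3 · 5.
Test 31^(240/q) mod 241 for each prime factor q of 240:
31^120 ≡ 240 (mod 241)  [q = 2: ≢ 1 ✓]
31^80 ≡ 15 (mod 241)  [q = 3: ≢ 1 ✓]
31^48 ≡ 91 (mod 241)  [q = 5: ≢ 1 ✓]
All checks pass, so 31 has order 240 and is a primitive root modulo 241.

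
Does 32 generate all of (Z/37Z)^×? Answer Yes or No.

Yes

φ(37) = 37 − 1 = 36 = 2^2 · 3^2.
32 is a primitive root mod 37 iff 32^(φ(37)/q) ≢ 1 for every prime q | φ(37), i.e. q ∈ {2, 3}.
32^18 ≡ 36 (mod 37)  [q = 2: ≢ 1 ✓]
32^12 ≡ 10 (mod 37)  [q = 3: ≢ 1 ✓]
None equal 1, so ord_37(32) = 36: 32 is a primitive root.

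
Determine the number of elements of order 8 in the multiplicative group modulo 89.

φ(89) = 89 − 1 = 88 = 2^3 · 11.
Since (Z/89Z)^× is cyclic of order 88, the number of elements of order d is φ(d) when d | 88 and 0 otherwise.
8 = 2^3 divides 88, and φ(8) = 4.

4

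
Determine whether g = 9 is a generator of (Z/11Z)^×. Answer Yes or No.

φ(11) = 11 − 1 = 10 = 2 · 5.
It suffices to check that the order of 9 is not a proper divisor of 10: compute 9^(10/q) for q ∈ {2, 5}.
9^5 ≡ 1 (mod 11)  [q = 2: ≡ 1 ✗]
9^2 ≡ 4 (mod 11)  [q = 5: ≢ 1 ✓]
9^5 ≡ 1 shows ord(9) | 5, strictly less than φ(11); not a primitive root.

No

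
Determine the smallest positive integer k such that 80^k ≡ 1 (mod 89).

44

Since 80 ∈ (Z/89Z)^×, its order divides φ(89) = 89 − 1 = 88 = 2^3 · 11.
Divisors of 88: 1, 2, 4, 8, 11, 22, 44, 88.
Evaluate successive powers at the divisors of 88:
80^1 ≡ 80 (mod 89)
80^2 ≡ 81 (mod 89)
80^4 ≡ 64 (mod 89)
80^8 ≡ 2 (mod 89)
80^11 ≡ 55 (mod 89)
80^22 ≡ 88 (mod 89)
80^44 ≡ 1 (mod 89) ✓
Hence ord(80) = 44.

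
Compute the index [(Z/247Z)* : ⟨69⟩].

36

ord(69) | φ(247) = φ(13·19) = (13−1)·(19−1) = 12·18 = 216 = 2^3 · 3^3.
Divisors of 216: 1, 2, 3, 4, 6, 8, 9, 12, 18, 24, 27, 36, 54, 72, 108, 216.
Check 69^d mod 247 for each divisor in increasing order:
69^1 ≡ 69 (mod 247)
69^2 ≡ 68 (mod 247)
69^3 ≡ 246 (mod 247)
69^4 ≡ 178 (mod 247)
69^6 ≡ 1 (mod 247) ✓
So ord_247(69) = 6, hence |⟨69⟩| = 6.
The index is φ(247) / ord(69) = 216 / 6 = 36.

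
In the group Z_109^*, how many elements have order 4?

2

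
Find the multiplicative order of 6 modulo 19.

By Lagrange's theorem, ord_19(6) divides φ(19) = 19 − 1 = 18 = 2 · 3^2.
Divisors of 18: 1, 2, 3, 6, 9, 18.
Check 6^d mod 19 for each divisor in increasing order:
6^1 ≡ 6
6^2 ≡ 17
6^3 ≡ 7
6^6 ≡ 11
6^9 ≡ 1
Therefore the multiplicative order of 6 modulo 19 is 9.

9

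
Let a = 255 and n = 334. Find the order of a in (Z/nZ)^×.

83

ord(255) | φ(334) = φ(2)·φ(167) = 1·166 = 166 = 2 · 83.
Divisors of 166: 1, 2, 83, 166.
Check 255^d mod 334 for each divisor in increasing order:
255^1 ≡ 255
255^2 ≡ 229
255^83 ≡ 1
So ord_334(255) = 83.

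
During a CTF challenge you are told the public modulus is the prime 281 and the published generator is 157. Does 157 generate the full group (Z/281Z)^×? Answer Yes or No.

No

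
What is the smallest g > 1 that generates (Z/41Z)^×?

6

φ(41) = 41 − 1 = 40 = 2^3 · 5.
g is a primitive root iff g^(40/q) ≢ 1 (mod 41) for each prime q ∈ {2, 5}.
g = 2: 2^20 ≡ 1 — hits 1, so not a primitive root.
g = 3: 3^20 ≡ 40; 3^8 ≡ 1 — hits 1, so not a primitive root.
g = 4: 4^20 ≡ 1 — hits 1, so not a primitive root.
g = 5: 5^20 ≡ 1 — hits 1, so not a primitive root.
g = 6: 6^20 ≡ 40; 6^8 ≡ 10 — none is 1, so 6 is a primitive root.
Hence the least primitive root of 41 is 6.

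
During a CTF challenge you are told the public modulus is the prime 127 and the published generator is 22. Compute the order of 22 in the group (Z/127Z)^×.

Since 22 ∈ (Z/127Z)^×, its order divides φ(127) = 127 − 1 = 126 = 2 · 3^2 · 7.
Divisors of 126: 1, 2, 3, 6, 7, 9, 14, 18, 21, 42, 63, 126.
Test each divisor d:
22^1 ≡ 22 (mod 127)
22^2 ≡ 103 (mod 127)
22^3 ≡ 107 (mod 127)
22^6 ≡ 19 (mod 127)
22^7 ≡ 37 (mod 127)
22^9 ≡ 1 (mod 127) ✓
Therefore the multiplicative order of 22 modulo 127 is 9.

9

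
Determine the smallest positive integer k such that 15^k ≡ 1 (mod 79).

26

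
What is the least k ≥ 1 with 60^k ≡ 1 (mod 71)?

35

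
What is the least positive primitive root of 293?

2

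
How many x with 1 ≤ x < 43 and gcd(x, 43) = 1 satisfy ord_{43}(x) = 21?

12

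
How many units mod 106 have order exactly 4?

φ(106) = φ(2)·φ(53) = 1·52 = 52 = 2^2 · 13.
In a cyclic group of order 52, there are φ(d) elements of order d for each divisor d of 52, and zero for non-divisors.
4 = 2^2 divides 52, and φ(4) = 2.

2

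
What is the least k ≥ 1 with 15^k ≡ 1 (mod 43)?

By Lagrange's theorem, ord_43(15) divides φ(43) = 43 − 1 = 42 = 2 · 3 · 7.
Divisors of 42: 1, 2, 3, 6, 7, 14, 21, 42.
Test each divisor d:
15^1 ≡ 15 (mod 43)
15^2 ≡ 10 (mod 43)
15^3 ≡ 21 (mod 43)
15^6 ≡ 11 (mod 43)
15^7 ≡ 36 (mod 43)
15^14 ≡ 6 (mod 43)
15^21 ≡ 1 (mod 43) ✓
Therefore the multiplicative order of 15 modulo 43 is 21.

21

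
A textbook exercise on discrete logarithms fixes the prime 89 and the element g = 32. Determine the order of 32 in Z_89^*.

Since 32 ∈ (Z/89Z)^×, its order divides φ(89) = 89 − 1 = 88 = 2^3 · 11.
Divisors of 88: 1, 2, 4, 8, 11, 22, 44, 88.
Test each divisor d:
32^1 ≡ 32 (mod 89)
32^2 ≡ 45 (mod 89)
32^4 ≡ 67 (mod 89)
32^8 ≡ 39 (mod 89)
32^11 ≡ 1 (mod 89) ✓
Therefore the multiplicative order of 32 modulo 89 is 11.

11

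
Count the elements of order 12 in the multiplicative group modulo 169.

φ(169) = φ(13^2) = 13·(13−1) = 156 = 2^2 · 3 · 13.
(Z/169Z)^× is cyclic (|G| = 156); a cyclic group of order m has exactly φ(d) elements of each order d | m, and none otherwise.
12 = 2^2 · 3 divides 156, and φ(12) = 4.

4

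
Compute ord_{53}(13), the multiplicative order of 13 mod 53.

13

ord(13) | φ(53) = 53 − 1 = 52 = 2^2 · 13.
Divisors of 52: 1, 2, 4, 13, 26, 52.
Check 13^d mod 53 for each divisor in increasing order:
13^1 ≡ 13
13^2 ≡ 10
13^4 ≡ 47
13^13 ≡ 1
Therefore the multiplicative order of 13 modulo 53 is 13.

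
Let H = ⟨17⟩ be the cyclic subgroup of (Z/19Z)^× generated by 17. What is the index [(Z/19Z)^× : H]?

2

Since 17 ∈ (Z/19Z)^×, its order divides φ(19) = 19 − 1 = 18 = 2 · 3^2.
Divisors of 18: 1, 2, 3, 6, 9, 18.
Check 17^d mod 19 for each divisor in increasing order:
17^1 ≡ 17
17^2 ≡ 4
17^3 ≡ 11
17^6 ≡ 7
17^9 ≡ 1
So ord_19(17) = 9, hence |⟨17⟩| = 9.
Index = |(Z/19Z)^×| / |⟨17⟩| = 18 / 9 = 2.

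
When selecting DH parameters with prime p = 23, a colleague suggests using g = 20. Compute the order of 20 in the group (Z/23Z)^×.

22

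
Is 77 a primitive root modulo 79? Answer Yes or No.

Yes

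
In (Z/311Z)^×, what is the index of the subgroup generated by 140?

Since 140 ∈ (Z/311Z)^×, its order divides φ(311) = 311 − 1 = 310 = 2 · 5 · 31.
Divisors of 310: 1, 2, 5, 10, 31, 62, 155, 310.
Evaluate successive powers at the divisors of 310:
140^1 ≡ 140 (mod 311)
140^2 ≡ 7 (mod 311)
140^5 ≡ 18 (mod 311)
140^10 ≡ 13 (mod 311)
140^31 ≡ 1 (mod 311) ✓
So ord_311(140) = 31, hence |⟨140⟩| = 31.
[(Z/311Z)^× : ⟨140⟩] = 310/31 = 10.

10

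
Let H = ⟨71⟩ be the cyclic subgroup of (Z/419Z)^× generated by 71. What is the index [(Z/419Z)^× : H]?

ord(71) | φ(419) = 419 − 1 = 418 = 2 · 11 · 19.
Divisors of 418: 1, 2, 11, 19, 22, 38, 209, 418.
Evaluate successive powers at the divisors of 418:
71^1 ≡ 71
71^2 ≡ 13
71^11 ≡ 418
71^19 ≡ 350
71^22 ≡ 1
So ord_419(71) = 22, hence |⟨71⟩| = 22.
Index = |(Z/419Z)^×| / |⟨71⟩| = 418 / 22 = 19.

19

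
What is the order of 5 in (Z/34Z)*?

16

Since 5 ∈ (Z/34Z)^×, its order divides φ(34) = φ(2)·φ(17) = 1·16 = 16 = 2^4.
Divisors of 16: 1, 2, 4, 8, 16.
Test each divisor d:
5^1 ≡ 5
5^2 ≡ 25
5^4 ≡ 13
5^8 ≡ 33
5^16 ≡ 1
Hence ord(5) = 16.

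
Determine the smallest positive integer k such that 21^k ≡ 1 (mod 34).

Since 21 ∈ (Z/34Z)^×, its order divides φ(34) = φ(2)·φ(17) = 1·16 = 16 = 2^4.
Divisors of 16: 1, 2, 4, 8, 16.
Test each divisor d:
21^1 ≡ 21 (mod 34)
21^2 ≡ 33 (mod 34)
21^4 ≡ 1 (mod 34) ✓
The smallest such exponent is 4, so the order of 21 is 4.

4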